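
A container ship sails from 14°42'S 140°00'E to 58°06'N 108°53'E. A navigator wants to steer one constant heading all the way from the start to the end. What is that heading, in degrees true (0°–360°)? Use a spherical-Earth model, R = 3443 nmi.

340.2°

Meridional parts: M(φ₁)=-0.2594, M(φ₂)=+1.2525 → ΔM = +1.5119;  Δλ = -0.5431 rad
tan C = Δλ / ΔM = -0.3592 → C = 340.24°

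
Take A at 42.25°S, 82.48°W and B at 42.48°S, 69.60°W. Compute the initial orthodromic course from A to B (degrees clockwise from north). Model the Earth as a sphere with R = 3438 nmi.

95.7°

N = sin Δλ·cos φ₂ = +0.1644;  D = cos φ₁ sin φ₂ − sin φ₁ cos φ₂ cos Δλ = -0.0165
initial course = atan2(N, D) = 95.73°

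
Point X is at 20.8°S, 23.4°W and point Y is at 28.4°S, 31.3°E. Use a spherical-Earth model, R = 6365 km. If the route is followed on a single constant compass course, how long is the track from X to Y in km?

5584 km

Rhumb course C = atan2(Δλ, Δψ) with Δψ = ln[tan(π/4+φ₂/2)/tan(π/4+φ₁/2)] = -0.1460, Δλ = +0.9547 → C = 98.70°
d = R·|Δφ| / |cos C| = 6365·0.13265 / 0.15121 = 5584 km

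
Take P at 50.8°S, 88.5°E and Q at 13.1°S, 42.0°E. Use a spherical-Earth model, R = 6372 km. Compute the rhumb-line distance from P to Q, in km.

Rhumb course C = atan2(Δλ, Δψ) with Δψ = ln[tan(π/4+φ₂/2)/tan(π/4+φ₁/2)] = +0.8019, Δλ = -0.8116 → C = 314.66°
d = R·|Δφ| / |cos C| = 6372·0.65799 / 0.70287 = 5965 km

5965 km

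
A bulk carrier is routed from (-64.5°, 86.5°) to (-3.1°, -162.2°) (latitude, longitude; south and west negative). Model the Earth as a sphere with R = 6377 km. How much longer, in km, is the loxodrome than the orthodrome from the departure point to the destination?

815 km

Great circle: cos σ = sin φ₁ sin φ₂ + cos φ₁ cos φ₂ cos Δλ,  σ = 1.6783 rad → d_gc = 10702.8 km
Rhumb line: Δψ = +1.4319, q = Δφ/Δψ = 0.7484, d_rh = R√(Δφ²+q²Δλ²) = 11517.6 km
Excess = 11517.6 − 10702.8 = 814.8 ≈ 815 km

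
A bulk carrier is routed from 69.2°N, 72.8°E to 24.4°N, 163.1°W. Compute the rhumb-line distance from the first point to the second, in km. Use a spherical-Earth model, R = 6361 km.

9915 km

Δψ = ln[tan(π/4+φ₂/2)/tan(π/4+φ₁/2)] = -1.2560;  Δφ = -0.7819 rad,  Δλ = +2.1660 rad
q = Δφ/Δψ = 0.6225
d = R·√(Δφ² + q²Δλ²) = 6361·1.55869 = 9915 km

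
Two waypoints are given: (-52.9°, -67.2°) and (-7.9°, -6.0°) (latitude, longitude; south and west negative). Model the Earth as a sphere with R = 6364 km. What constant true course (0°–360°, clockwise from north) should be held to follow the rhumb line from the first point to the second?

Meridional parts: M(φ₁)=-1.0919, M(φ₂)=-0.1383 → ΔM = +0.9536;  Δλ = +1.0681 rad
tan C = Δλ / ΔM = +1.1201 → C = 48.24°

48.2°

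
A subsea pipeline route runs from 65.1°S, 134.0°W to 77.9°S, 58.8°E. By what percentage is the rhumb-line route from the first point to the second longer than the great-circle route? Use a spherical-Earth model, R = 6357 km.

42.7%

Great circle: σ = 0.6421 rad → d_gc = Rσ = 4081.9 km
Rhumb: Δφ = -0.2234, Δλ = -2.9182, Δψ = -0.7339, q = Δφ/Δψ = 0.3044 → d_rh = R√(Δφ²+q²Δλ²) = 5823.2 km
Excess = (5823.2 − 4081.9) / 4081.9 = 1741.3 / 4081.9 = 42.66% ≈ 42.7%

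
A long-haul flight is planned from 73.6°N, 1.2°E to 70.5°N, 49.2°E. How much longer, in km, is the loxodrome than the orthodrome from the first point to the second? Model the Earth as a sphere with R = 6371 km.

44 km

Great circle: cos σ = sin φ₁ sin φ₂ + cos φ₁ cos φ₂ cos Δλ,  σ = 0.2562 rad → d_gc = 1632.4 km
Rhumb line: Δψ = -0.1760, q = Δφ/Δψ = 0.3074, d_rh = R√(Δφ²+q²Δλ²) = 1676.7 km
Excess = 1676.7 − 1632.4 = 44.3 ≈ 44 km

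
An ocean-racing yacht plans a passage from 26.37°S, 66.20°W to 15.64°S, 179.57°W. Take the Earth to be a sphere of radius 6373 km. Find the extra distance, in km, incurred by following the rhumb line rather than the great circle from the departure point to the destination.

370 km

Great circle: cos σ = sin φ₁ sin φ₂ + cos φ₁ cos φ₂ cos Δλ,  σ = 1.7952 rad → d_gc = 11440.6 km
Rhumb line: Δψ = +0.2010, q = Δφ/Δψ = 0.9318, d_rh = R√(Δφ²+q²Δλ²) = 11810.3 km
Excess = 11810.3 − 11440.6 = 369.7 ≈ 370 km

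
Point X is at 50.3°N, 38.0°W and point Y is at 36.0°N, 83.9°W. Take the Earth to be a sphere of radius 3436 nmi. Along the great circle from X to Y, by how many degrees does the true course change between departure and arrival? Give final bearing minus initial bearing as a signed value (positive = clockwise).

At departure: θ₁ = atan2(sin Δλ cos φ₂, cos φ₁ sin φ₂ − sin φ₁ cos φ₂ cos Δλ) = 264.33°
At arrival: θ₂ = atan2(sin Δλ cos φ₁, −cos φ₂ sin φ₁ + sin φ₂ cos φ₁ cos Δλ) = 231.78°
Δθ = θ₂ − θ₁ = -32.5°

-32.5°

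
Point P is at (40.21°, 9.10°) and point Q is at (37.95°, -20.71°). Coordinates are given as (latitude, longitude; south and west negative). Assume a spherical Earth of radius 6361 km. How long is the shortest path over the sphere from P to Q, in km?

2569 km

cos σ = sin φ₁ sin φ₂ + cos φ₁ cos φ₂ cos Δλ
      = sin(40.21°)sin(37.95°) + cos(40.21°)cos(37.95°)cos(-29.81°) = 0.9195
σ = 23.141° → d = Rσ = 6361·0.40389 = 2569 km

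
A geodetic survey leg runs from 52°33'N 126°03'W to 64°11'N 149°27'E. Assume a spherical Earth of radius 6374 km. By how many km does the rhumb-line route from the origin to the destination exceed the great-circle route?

Great circle: cos σ = sin φ₁ sin φ₂ + cos φ₁ cos φ₂ cos Δλ,  σ = 0.7377 rad → d_gc = 4701.99 km
Rhumb line: Δψ = +0.3914, q = Δφ/Δψ = 0.5188, d_rh = R√(Δφ²+q²Δλ²) = 5045.52 km
Excess = 5045.52 − 4701.99 = 343.53 ≈ 344 km

344 km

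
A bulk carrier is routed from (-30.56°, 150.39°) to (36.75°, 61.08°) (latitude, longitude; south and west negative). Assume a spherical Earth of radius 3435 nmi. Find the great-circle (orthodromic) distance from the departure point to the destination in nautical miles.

6428 nmi

Haversine: a = sin²(Δφ/2)+cos φ₁ cos φ₂ sin²(Δλ/2) = 0.64795;  σ = 2·atan2(√a,√(1−a))
σ = 107.212° → d = Rσ = 3435·1.87120 = 6428 nmi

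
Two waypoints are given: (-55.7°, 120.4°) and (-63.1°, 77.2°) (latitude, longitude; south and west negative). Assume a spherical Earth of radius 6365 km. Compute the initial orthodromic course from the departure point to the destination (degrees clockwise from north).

N = sin Δλ·cos φ₂ = -0.3097;  D = cos φ₁ sin φ₂ − sin φ₁ cos φ₂ cos Δλ = -0.2301
initial course = atan2(N, D) = 233.39°

233.4°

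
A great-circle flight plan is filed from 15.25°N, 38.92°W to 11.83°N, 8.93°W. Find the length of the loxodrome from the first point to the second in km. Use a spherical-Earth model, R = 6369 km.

3263 km

Rhumb course C = atan2(Δλ, Δψ) with Δψ = ln[tan(π/4+φ₂/2)/tan(π/4+φ₁/2)] = -0.0614, Δλ = +0.5234 → C = 96.69°
d = R·|Δφ| / |cos C| = 6369·0.05969 / 0.11652 = 3263 km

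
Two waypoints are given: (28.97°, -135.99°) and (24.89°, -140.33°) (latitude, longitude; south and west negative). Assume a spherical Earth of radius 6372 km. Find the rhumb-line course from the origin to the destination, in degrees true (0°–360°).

Δψ = ln[tan(π/4+φ₂/2)/tan(π/4+φ₁/2)] = -0.0799
Δλ = -0.0757 rad (taken the short way round)
course = atan2(Δλ, Δψ) = 223.47°

223.5°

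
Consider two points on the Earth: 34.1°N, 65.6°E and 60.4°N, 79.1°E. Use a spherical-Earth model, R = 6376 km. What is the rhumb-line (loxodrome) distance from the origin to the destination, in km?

Rhumb course C = atan2(Δλ, Δψ) with Δψ = ln[tan(π/4+φ₂/2)/tan(π/4+φ₁/2)] = +0.6972, Δλ = +0.2356 → C = 18.67°
d = R·|Δφ| / |cos C| = 6376·0.45902 / 0.94737 = 3089 km

3089 km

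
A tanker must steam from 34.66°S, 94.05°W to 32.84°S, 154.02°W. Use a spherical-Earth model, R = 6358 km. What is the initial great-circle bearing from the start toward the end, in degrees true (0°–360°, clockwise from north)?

θ = atan2( sin Δλ·cos φ₂ ,  cos φ₁ sin φ₂ − sin φ₁ cos φ₂ cos Δλ )
  = atan2(-0.7274, -0.2069) = 254.12°

254.1°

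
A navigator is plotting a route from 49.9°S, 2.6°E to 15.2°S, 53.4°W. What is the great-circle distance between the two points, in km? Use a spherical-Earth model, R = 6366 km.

cos σ = sin φ₁ sin φ₂ + cos φ₁ cos φ₂ cos Δλ
      = sin(-49.90°)sin(-15.20°) + cos(-49.90°)cos(-15.20°)cos(-56.00°) = 0.5481
σ = 56.760° → d = Rσ = 6366·0.99065 = 6307 km

6307 km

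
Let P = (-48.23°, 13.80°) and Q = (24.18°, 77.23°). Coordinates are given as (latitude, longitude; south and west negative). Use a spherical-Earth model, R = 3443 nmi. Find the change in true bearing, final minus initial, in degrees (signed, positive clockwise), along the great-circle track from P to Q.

-18.1°

At departure: θ₁ = atan2(sin Δλ cos φ₂, cos φ₁ sin φ₂ − sin φ₁ cos φ₂ cos Δλ) = 54.72°
At arrival: θ₂ = atan2(sin Δλ cos φ₁, −cos φ₂ sin φ₁ + sin φ₂ cos φ₁ cos Δλ) = 36.59°
Δθ = θ₂ − θ₁ = -18.1°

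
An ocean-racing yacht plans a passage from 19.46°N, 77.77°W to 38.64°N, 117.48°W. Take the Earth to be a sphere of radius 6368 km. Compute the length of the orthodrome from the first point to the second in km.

4360 km

cos σ = sin φ₁ sin φ₂ + cos φ₁ cos φ₂ cos Δλ
      = sin(19.46°)sin(38.64°) + cos(19.46°)cos(38.64°)cos(-39.71°) = 0.7746
σ = 39.233° → d = Rσ = 6368·0.68475 = 4360 km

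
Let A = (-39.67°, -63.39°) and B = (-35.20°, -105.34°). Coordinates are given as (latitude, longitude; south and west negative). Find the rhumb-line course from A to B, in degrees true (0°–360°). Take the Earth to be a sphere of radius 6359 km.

Meridional parts: M(φ₁)=-0.7554, M(φ₂)=-0.6571 → ΔM = +0.0983;  Δλ = -0.7322 rad
tan C = Δλ / ΔM = -7.4478 → C = 277.65°

277.6°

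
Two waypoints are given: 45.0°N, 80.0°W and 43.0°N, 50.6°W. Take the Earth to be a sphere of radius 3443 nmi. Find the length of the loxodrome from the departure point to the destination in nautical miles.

1276 nmi

Rhumb course C = atan2(Δλ, Δψ) with Δψ = ln[tan(π/4+φ₂/2)/tan(π/4+φ₁/2)] = -0.0485, Δλ = +0.5131 → C = 95.40°
d = R·|Δφ| / |cos C| = 3443·0.03491 / 0.09416 = 1276 nmi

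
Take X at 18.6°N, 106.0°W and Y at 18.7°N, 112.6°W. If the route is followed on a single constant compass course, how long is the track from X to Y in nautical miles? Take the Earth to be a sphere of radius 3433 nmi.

Δψ = ln[tan(π/4+φ₂/2)/tan(π/4+φ₁/2)] = +0.0018;  Δφ = +0.0017 rad,  Δλ = -0.1152 rad
q = Δφ/Δψ = 0.9475
d = R·√(Δφ² + q²Δλ²) = 3433·0.10916 = 375 nmi

375 nmi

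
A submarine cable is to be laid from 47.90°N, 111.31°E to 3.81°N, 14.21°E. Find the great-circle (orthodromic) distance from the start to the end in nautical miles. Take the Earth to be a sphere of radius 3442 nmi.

Haversine: a = sin²(Δφ/2)+cos φ₁ cos φ₂ sin²(Δλ/2) = 0.51669;  σ = 2·atan2(√a,√(1−a))
σ = 91.913° → d = Rσ = 3442·1.60418 = 5522 nmi

5522 nmi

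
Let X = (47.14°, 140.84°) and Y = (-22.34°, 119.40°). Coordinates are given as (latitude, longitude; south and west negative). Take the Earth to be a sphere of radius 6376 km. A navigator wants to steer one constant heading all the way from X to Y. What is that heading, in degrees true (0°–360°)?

Meridional parts: M(φ₁)=+0.9352, M(φ₂)=-0.4002 → ΔM = -1.3354;  Δλ = -0.3742 rad
tan C = Δλ / ΔM = +0.2802 → C = 195.65°

195.7°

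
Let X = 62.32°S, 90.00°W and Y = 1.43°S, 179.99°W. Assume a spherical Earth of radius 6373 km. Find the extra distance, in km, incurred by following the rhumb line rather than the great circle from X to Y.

409 km

Great circle: cos σ = sin φ₁ sin φ₂ + cos φ₁ cos φ₂ cos Δλ,  σ = 1.5486 rad → d_gc = 9869.3 km
Rhumb line: Δψ = +1.3760, q = Δφ/Δψ = 0.7723, d_rh = R√(Δφ²+q²Δλ²) = 10277.9 km
Excess = 10277.9 − 9869.3 = 408.6 ≈ 409 km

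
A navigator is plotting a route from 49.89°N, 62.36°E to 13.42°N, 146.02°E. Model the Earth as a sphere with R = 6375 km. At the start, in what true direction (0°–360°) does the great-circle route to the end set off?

86.0°

θ = atan2( sin Δλ·cos φ₂ ,  cos φ₁ sin φ₂ − sin φ₁ cos φ₂ cos Δλ )
  = atan2(+0.9667, +0.0674) = 86.01°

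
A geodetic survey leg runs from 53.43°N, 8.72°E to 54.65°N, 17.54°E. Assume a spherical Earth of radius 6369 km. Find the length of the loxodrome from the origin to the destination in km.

591 km

Δψ = ln[tan(π/4+φ₂/2)/tan(π/4+φ₁/2)] = +0.0363;  Δφ = +0.0213 rad,  Δλ = +0.1539 rad
q = Δφ/Δψ = 0.5872
d = R·√(Δφ² + q²Δλ²) = 6369·0.09286 = 591 km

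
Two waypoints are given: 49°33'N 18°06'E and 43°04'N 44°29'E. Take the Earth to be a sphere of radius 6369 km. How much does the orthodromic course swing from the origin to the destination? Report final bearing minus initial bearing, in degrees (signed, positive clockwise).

At departure: θ₁ = atan2(sin Δλ cos φ₂, cos φ₁ sin φ₂ − sin φ₁ cos φ₂ cos Δλ) = 99.62°
At arrival: θ₂ = atan2(sin Δλ cos φ₁, −cos φ₂ sin φ₁ + sin φ₂ cos φ₁ cos Δλ) = 118.89°
Δθ = θ₂ − θ₁ = +19.3°

+19.3°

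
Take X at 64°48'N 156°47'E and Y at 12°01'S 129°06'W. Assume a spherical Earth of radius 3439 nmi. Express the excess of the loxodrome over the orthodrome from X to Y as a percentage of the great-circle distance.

Great circle: σ = 1.6453 rad → d_gc = Rσ = 5658.1 nmi
Rhumb: Δφ = -1.3407, Δλ = +1.2936, Δψ = -1.7095, q = Δφ/Δψ = 0.7843 → d_rh = R√(Δφ²+q²Δλ²) = 5781.9 nmi
Excess = (5781.9 − 5658.1) / 5658.1 = 123.8 / 5658.1 = 2.19% ≈ 2.2%

2.2%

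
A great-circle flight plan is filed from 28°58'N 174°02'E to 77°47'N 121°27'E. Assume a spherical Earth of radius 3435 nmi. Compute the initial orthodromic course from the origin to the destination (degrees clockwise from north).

θ = atan2( sin Δλ·cos φ₂ ,  cos φ₁ sin φ₂ − sin φ₁ cos φ₂ cos Δλ )
  = atan2(-0.1681, +0.7928) = 348.03°

348.0°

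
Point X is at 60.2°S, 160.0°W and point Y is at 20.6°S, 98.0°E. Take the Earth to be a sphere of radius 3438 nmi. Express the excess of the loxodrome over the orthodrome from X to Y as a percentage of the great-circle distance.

Great circle: σ = 1.3607 rad → d_gc = Rσ = 4677.9 nmi
Rhumb: Δφ = +0.6912, Δλ = -1.7802, Δψ = +0.9564, q = Δφ/Δψ = 0.7226 → d_rh = R√(Δφ²+q²Δλ²) = 5020.8 nmi
Excess = (5020.8 − 4677.9) / 4677.9 = 342.9 / 4677.9 = 7.33% ≈ 7.3%

7.3%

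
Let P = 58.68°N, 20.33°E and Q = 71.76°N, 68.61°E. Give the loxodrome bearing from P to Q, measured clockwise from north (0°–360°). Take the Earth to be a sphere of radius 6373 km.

Meridional parts: M(φ₁)=+1.2718, M(φ₂)=+1.8293 → ΔM = +0.5575;  Δλ = +0.8426 rad
tan C = Δλ / ΔM = +1.5115 → C = 56.51°

56.5°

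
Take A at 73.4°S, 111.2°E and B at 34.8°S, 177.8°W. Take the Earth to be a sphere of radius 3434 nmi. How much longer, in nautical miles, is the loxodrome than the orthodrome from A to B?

141 nmi

Great circle: cos σ = sin φ₁ sin φ₂ + cos φ₁ cos φ₂ cos Δλ,  σ = 0.8978 rad → d_gc = 3083.2 nmi
Rhumb line: Δψ = +1.2764, q = Δφ/Δψ = 0.5278, d_rh = R√(Δφ²+q²Δλ²) = 3224.5 nmi
Excess = 3224.5 − 3083.2 = 141.3 ≈ 141 nmi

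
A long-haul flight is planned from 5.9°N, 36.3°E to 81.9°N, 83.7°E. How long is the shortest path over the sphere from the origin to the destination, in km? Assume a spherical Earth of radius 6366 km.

Haversine: a = sin²(Δφ/2)+cos φ₁ cos φ₂ sin²(Δλ/2) = 0.40168;  σ = 2·atan2(√a,√(1−a))
σ = 78.660° → d = Rσ = 6366·1.37287 = 8740 km

8740 km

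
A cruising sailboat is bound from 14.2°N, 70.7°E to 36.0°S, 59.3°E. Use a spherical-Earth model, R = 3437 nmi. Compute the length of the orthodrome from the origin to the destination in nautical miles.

3080 nmi

cos σ = sin φ₁ sin φ₂ + cos φ₁ cos φ₂ cos Δλ
      = sin(14.20°)sin(-36.00°) + cos(14.20°)cos(-36.00°)cos(-11.40°) = 0.6246
σ = 51.344° → d = Rσ = 3437·0.89613 = 3080 nmi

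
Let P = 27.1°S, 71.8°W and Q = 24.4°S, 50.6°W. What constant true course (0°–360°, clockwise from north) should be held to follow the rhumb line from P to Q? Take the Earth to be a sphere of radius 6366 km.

82.0°

Δψ = ln[tan(π/4+φ₂/2)/tan(π/4+φ₁/2)] = +0.0523
Δλ = +0.3700 rad (taken the short way round)
course = atan2(Δλ, Δψ) = 81.95°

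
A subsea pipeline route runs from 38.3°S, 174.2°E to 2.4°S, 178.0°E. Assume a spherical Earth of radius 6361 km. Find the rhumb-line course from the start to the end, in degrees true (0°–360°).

Δψ = ln[tan(π/4+φ₂/2)/tan(π/4+φ₁/2)] = +0.6827
Δλ = +0.0663 rad (taken the short way round)
course = atan2(Δλ, Δψ) = 5.55°

5.5°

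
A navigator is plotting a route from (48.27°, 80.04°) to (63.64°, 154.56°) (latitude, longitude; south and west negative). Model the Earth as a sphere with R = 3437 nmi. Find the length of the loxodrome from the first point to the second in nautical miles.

2629 nmi

Rhumb course C = atan2(Δλ, Δψ) with Δψ = ln[tan(π/4+φ₂/2)/tan(π/4+φ₁/2)] = +0.4871, Δλ = +1.3006 → C = 69.47°
d = R·|Δφ| / |cos C| = 3437·0.26826 / 0.35075 = 2629 nmi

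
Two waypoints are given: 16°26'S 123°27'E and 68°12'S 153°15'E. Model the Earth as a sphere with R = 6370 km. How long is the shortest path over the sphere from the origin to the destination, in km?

6129 km

Haversine: a = sin²(Δφ/2)+cos φ₁ cos φ₂ sin²(Δλ/2) = 0.21412;  σ = 2·atan2(√a,√(1−a))
σ = 55.127° → d = Rσ = 6370·0.96214 = 6129 km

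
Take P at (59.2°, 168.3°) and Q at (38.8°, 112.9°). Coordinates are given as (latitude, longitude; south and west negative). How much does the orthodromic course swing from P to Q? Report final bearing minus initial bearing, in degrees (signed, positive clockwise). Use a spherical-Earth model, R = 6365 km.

-43.9°

Initial bearing θ₁ = atan2(sin Δλ cos φ₂, cos φ₁ sin φ₂ − sin φ₁ cos φ₂ cos Δλ) = 264.72°
Final bearing θ₂ = (initial bearing from the destination back to the start) + 180° = 220.86°
Δθ = θ₂ − θ₁ = -43.9°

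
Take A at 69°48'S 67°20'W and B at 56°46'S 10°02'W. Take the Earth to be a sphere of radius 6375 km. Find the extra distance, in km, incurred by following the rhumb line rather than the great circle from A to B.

Great circle: cos σ = sin φ₁ sin φ₂ + cos φ₁ cos φ₂ cos Δλ,  σ = 0.4795 rad → d_gc = 3056.7 km
Rhumb line: Δψ = +0.5160, q = Δφ/Δψ = 0.4408, d_rh = R√(Δφ²+q²Δλ²) = 3162.5 km
Excess = 3162.5 − 3056.7 = 105.8 ≈ 106 km

106 km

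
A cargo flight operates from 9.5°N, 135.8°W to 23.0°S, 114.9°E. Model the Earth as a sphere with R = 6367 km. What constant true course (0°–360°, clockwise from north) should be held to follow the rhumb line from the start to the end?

253.1°

Δψ = ln[tan(π/4+φ₂/2)/tan(π/4+φ₁/2)] = -0.5792
Δλ = -1.9076 rad (taken the short way round)
course = atan2(Δλ, Δψ) = 253.11°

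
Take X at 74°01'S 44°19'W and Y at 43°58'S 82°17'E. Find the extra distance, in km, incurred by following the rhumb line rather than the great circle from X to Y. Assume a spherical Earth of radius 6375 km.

1156 km

Great circle: cos σ = sin φ₁ sin φ₂ + cos φ₁ cos φ₂ cos Δλ,  σ = 0.9893 rad → d_gc = 6307.1 km
Rhumb line: Δψ = +1.1072, q = Δφ/Δψ = 0.4737, d_rh = R√(Δφ²+q²Δλ²) = 7463.2 km
Excess = 7463.2 − 6307.1 = 1156.1 ≈ 1156 km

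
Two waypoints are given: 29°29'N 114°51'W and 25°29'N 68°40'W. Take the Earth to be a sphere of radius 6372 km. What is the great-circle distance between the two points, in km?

4549 km

Haversine: a = sin²(Δφ/2)+cos φ₁ cos φ₂ sin²(Δλ/2) = 0.12209;  σ = 2·atan2(√a,√(1−a))
σ = 40.904° → d = Rσ = 6372·0.71390 = 4549 km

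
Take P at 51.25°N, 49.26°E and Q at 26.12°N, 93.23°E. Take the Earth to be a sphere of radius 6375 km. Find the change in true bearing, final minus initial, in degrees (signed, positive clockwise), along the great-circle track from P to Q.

At departure: θ₁ = atan2(sin Δλ cos φ₂, cos φ₁ sin φ₂ − sin φ₁ cos φ₂ cos Δλ) = 110.12°
At arrival: θ₂ = atan2(sin Δλ cos φ₁, −cos φ₂ sin φ₁ + sin φ₂ cos φ₁ cos Δλ) = 139.11°
Δθ = θ₂ − θ₁ = +29.0°

+29.0°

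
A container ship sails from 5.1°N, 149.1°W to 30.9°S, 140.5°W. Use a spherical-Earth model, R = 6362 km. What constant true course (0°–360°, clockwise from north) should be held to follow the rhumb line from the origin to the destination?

167.1°

Meridional parts: M(φ₁)=+0.0891, M(φ₂)=-0.5675 → ΔM = -0.6567;  Δλ = +0.1501 rad
tan C = Δλ / ΔM = -0.2286 → C = 167.12°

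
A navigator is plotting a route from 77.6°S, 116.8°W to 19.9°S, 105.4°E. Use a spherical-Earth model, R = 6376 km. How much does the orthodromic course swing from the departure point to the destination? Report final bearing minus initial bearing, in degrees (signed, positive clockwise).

At departure: θ₁ = atan2(sin Δλ cos φ₂, cos φ₁ sin φ₂ − sin φ₁ cos φ₂ cos Δλ) = 219.97°
At arrival: θ₂ = atan2(sin Δλ cos φ₁, −cos φ₂ sin φ₁ + sin φ₂ cos φ₁ cos Δλ) = 351.56°
Δθ = θ₂ − θ₁ = +131.6°

+131.6°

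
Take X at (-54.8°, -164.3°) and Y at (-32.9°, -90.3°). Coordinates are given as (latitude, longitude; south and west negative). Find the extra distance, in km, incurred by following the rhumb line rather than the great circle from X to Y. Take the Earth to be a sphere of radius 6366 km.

230 km

Great circle: cos σ = sin φ₁ sin φ₂ + cos φ₁ cos φ₂ cos Δλ,  σ = 0.9554 rad → d_gc = 6082.28 km
Rhumb line: Δψ = +0.5395, q = Δφ/Δψ = 0.7085, d_rh = R√(Δφ²+q²Δλ²) = 6312.75 km
Excess = 6312.75 − 6082.28 = 230.47 ≈ 230 km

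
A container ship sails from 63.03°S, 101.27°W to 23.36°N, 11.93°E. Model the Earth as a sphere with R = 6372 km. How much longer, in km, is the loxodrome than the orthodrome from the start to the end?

Great circle: cos σ = sin φ₁ sin φ₂ + cos φ₁ cos φ₂ cos Δλ,  σ = 2.1146 rad → d_gc = 13474.3 km
Rhumb line: Δψ = +1.8474, q = Δφ/Δψ = 0.8162, d_rh = R√(Δφ²+q²Δλ²) = 14066.9 km
Excess = 14066.9 − 13474.3 = 592.6 ≈ 593 km

593 km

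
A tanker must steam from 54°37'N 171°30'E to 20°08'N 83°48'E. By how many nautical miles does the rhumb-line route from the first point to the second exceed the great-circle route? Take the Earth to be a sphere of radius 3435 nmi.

196 nmi

Great circle: cos σ = sin φ₁ sin φ₂ + cos φ₁ cos φ₂ cos Δλ,  σ = 1.2635 rad → d_gc = 4340.2 nmi
Rhumb line: Δψ = -0.7838, q = Δφ/Δψ = 0.7679, d_rh = R√(Δφ²+q²Δλ²) = 4535.9 nmi
Excess = 4535.9 − 4340.2 = 195.7 ≈ 196 nmi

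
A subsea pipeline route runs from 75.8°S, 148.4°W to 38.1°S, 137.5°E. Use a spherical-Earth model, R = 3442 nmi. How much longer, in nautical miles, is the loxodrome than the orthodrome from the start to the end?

156 nmi

Great circle: cos σ = sin φ₁ sin φ₂ + cos φ₁ cos φ₂ cos Δλ,  σ = 0.8618 rad → d_gc = 2966.3 nmi
Rhumb line: Δψ = +1.3628, q = Δφ/Δψ = 0.4828, d_rh = R√(Δφ²+q²Δλ²) = 3122.3 nmi
Excess = 3122.3 − 2966.3 = 156.0 ≈ 156 nmi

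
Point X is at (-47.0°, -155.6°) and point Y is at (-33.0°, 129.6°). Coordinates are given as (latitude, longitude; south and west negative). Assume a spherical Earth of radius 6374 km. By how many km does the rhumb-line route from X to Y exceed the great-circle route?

211 km

Great circle: cos σ = sin φ₁ sin φ₂ + cos φ₁ cos φ₂ cos Δλ,  σ = 0.9905 rad → d_gc = 6313.3 km
Rhumb line: Δψ = +0.3209, q = Δφ/Δψ = 0.7614, d_rh = R√(Δφ²+q²Δλ²) = 6524.7 km
Excess = 6524.7 − 6313.3 = 211.4 ≈ 211 km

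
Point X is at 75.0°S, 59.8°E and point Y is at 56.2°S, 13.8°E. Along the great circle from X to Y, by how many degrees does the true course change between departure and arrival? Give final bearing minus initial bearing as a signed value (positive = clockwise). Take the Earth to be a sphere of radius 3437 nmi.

At departure: θ₁ = atan2(sin Δλ cos φ₂, cos φ₁ sin φ₂ − sin φ₁ cos φ₂ cos Δλ) = 291.57°
At arrival: θ₂ = atan2(sin Δλ cos φ₁, −cos φ₂ sin φ₁ + sin φ₂ cos φ₁ cos Δλ) = 334.36°
Δθ = θ₂ − θ₁ = +42.8°

+42.8°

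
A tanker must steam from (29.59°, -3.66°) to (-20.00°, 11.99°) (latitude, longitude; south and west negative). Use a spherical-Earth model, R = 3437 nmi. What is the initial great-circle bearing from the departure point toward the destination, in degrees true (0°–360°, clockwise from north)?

161.2°

θ = atan2( sin Δλ·cos φ₂ ,  cos φ₁ sin φ₂ − sin φ₁ cos φ₂ cos Δλ )
  = atan2(+0.2535, -0.7442) = 161.19°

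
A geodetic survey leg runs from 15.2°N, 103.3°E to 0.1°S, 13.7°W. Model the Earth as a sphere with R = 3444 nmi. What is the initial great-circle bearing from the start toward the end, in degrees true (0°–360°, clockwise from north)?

θ = atan2( sin Δλ·cos φ₂ ,  cos φ₁ sin φ₂ − sin φ₁ cos φ₂ cos Δλ )
  = atan2(-0.8910, +0.1173) = 277.50°

277.5°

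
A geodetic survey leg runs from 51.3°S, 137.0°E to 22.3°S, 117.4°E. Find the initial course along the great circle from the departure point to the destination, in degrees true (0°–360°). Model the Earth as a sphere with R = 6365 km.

N = sin Δλ·cos φ₂ = -0.3104;  D = cos φ₁ sin φ₂ − sin φ₁ cos φ₂ cos Δλ = +0.4430
initial course = atan2(N, D) = 324.98°

325.0°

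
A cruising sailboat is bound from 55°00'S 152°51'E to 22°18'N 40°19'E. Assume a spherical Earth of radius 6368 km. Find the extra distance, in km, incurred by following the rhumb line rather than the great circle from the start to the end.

406 km

Great circle: cos σ = sin φ₁ sin φ₂ + cos φ₁ cos φ₂ cos Δλ,  σ = 2.1109 rad → d_gc = 13442.0 km
Rhumb line: Δψ = +1.5537, q = Δφ/Δψ = 0.8684, d_rh = R√(Δφ²+q²Δλ²) = 13848.0 km
Excess = 13848.0 − 13442.0 = 406.0 ≈ 406 km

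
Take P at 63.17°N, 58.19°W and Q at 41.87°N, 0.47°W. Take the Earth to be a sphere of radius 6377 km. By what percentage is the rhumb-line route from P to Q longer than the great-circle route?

2.8%

Great circle: σ = 0.6839 rad → d_gc = Rσ = 4361.5 km
Rhumb: Δφ = -0.3718, Δλ = +1.0074, Δψ = -0.6272, q = Δφ/Δψ = 0.5927 → d_rh = R√(Δφ²+q²Δλ²) = 4485.3 km
Excess = (4485.3 − 4361.5) / 4361.5 = 123.8 / 4361.5 = 2.84% ≈ 2.8%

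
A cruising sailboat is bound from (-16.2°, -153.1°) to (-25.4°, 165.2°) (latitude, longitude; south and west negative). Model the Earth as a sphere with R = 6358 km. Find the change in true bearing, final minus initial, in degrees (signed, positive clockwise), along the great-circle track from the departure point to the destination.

+15.5°

At departure: θ₁ = atan2(sin Δλ cos φ₂, cos φ₁ sin φ₂ − sin φ₁ cos φ₂ cos Δλ) = 249.58°
At arrival: θ₂ = atan2(sin Δλ cos φ₁, −cos φ₂ sin φ₁ + sin φ₂ cos φ₁ cos Δλ) = 265.03°
Δθ = θ₂ − θ₁ = +15.5°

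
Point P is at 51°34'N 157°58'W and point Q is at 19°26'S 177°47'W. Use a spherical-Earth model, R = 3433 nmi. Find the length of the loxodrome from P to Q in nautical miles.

4382 nmi

Δψ = ln[tan(π/4+φ₂/2)/tan(π/4+φ₁/2)] = -1.3998;  Δφ = -1.2392 rad,  Δλ = -0.3459 rad
q = Δφ/Δψ = 0.8853
d = R·√(Δφ² + q²Δλ²) = 3433·1.27645 = 4382 nmi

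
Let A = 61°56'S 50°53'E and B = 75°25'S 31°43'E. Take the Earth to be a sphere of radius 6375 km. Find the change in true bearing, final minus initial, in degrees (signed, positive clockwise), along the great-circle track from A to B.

+18.0°

Initial bearing θ₁ = atan2(sin Δλ cos φ₂, cos φ₁ sin φ₂ − sin φ₁ cos φ₂ cos Δλ) = 198.61°
Final bearing θ₂ = (initial bearing from the destination back to the start) + 180° = 216.61°
Δθ = θ₂ − θ₁ = +18.0°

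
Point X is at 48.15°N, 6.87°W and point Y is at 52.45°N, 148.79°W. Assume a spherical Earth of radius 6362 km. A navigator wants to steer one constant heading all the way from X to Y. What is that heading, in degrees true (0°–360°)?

Meridional parts: M(φ₁)=+0.9614, M(φ₂)=+1.0790 → ΔM = +0.1176;  Δλ = -2.4770 rad
tan C = Δλ / ΔM = -21.0630 → C = 272.72°

272.7°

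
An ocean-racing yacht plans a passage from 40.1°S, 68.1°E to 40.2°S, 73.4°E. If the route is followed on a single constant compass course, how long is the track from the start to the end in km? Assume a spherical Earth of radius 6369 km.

Δψ = ln[tan(π/4+φ₂/2)/tan(π/4+φ₁/2)] = -0.0023;  Δφ = -0.0017 rad,  Δλ = +0.0925 rad
q = Δφ/Δψ = 0.7644
d = R·√(Δφ² + q²Δλ²) = 6369·0.07073 = 450 km

450 km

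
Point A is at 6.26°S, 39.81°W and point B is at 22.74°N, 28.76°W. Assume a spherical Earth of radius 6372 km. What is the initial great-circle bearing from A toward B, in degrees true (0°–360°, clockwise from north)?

20.1°

θ = atan2( sin Δλ·cos φ₂ ,  cos φ₁ sin φ₂ − sin φ₁ cos φ₂ cos Δλ )
  = atan2(+0.1768, +0.4829) = 20.10°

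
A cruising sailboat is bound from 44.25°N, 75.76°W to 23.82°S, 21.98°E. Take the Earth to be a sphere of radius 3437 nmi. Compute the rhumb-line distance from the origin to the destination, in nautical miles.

Rhumb course C = atan2(Δλ, Δψ) with Δψ = ln[tan(π/4+φ₂/2)/tan(π/4+φ₁/2)] = -1.2912, Δλ = +1.7059 → C = 127.12°
d = R·|Δφ| / |cos C| = 3437·1.18805 / 0.60353 = 6766 nmi

6766 nmi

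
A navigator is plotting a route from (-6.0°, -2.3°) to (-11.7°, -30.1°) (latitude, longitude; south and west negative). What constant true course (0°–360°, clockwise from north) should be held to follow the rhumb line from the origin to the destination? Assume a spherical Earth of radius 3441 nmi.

Meridional parts: M(φ₁)=-0.1049, M(φ₂)=-0.2056 → ΔM = -0.1007;  Δλ = -0.4852 rad
tan C = Δλ / ΔM = +4.8170 → C = 258.27°

258.3°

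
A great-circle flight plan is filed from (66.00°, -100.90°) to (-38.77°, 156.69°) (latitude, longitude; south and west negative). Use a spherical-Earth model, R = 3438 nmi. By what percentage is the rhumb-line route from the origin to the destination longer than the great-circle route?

Great circle: σ = 2.2656 rad → d_gc = Rσ = 7789.0 nmi
Rhumb: Δφ = -1.8286, Δλ = -1.7874, Δψ = -2.2837, q = Δφ/Δψ = 0.8007 → d_rh = R√(Δφ²+q²Δλ²) = 7983.3 nmi
Excess = (7983.3 − 7789.0) / 7789.0 = 194.3 / 7789.0 = 2.49% ≈ 2.5%

2.5%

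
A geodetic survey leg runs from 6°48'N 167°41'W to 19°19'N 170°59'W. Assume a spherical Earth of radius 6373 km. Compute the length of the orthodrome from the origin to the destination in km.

Haversine: a = sin²(Δφ/2)+cos φ₁ cos φ₂ sin²(Δλ/2) = 0.01266;  σ = 2·atan2(√a,√(1−a))
σ = 12.921° → d = Rσ = 6373·0.22551 = 1437 km

1437 km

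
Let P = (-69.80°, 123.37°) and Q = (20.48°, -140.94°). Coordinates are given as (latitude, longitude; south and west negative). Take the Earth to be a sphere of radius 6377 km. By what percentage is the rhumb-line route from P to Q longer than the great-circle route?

4.0%

Great circle: σ = 1.9395 rad → d_gc = Rσ = 12368.4 km
Rhumb: Δφ = +1.5757, Δλ = +1.6701, Δψ = +2.0906, q = Δφ/Δψ = 0.7537 → d_rh = R√(Δφ²+q²Δλ²) = 12860.8 km
Excess = (12860.8 − 12368.4) / 12368.4 = 492.4 / 12368.4 = 3.98% ≈ 4.0%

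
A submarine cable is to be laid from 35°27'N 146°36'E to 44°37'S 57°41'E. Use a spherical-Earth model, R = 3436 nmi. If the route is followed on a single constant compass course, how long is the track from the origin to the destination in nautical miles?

6829 nmi

Rhumb course C = atan2(Δλ, Δψ) with Δψ = ln[tan(π/4+φ₂/2)/tan(π/4+φ₁/2)] = -1.5344, Δλ = -1.5519 → C = 225.32°
d = R·|Δφ| / |cos C| = 3436·1.39743 / 0.70309 = 6829 nmi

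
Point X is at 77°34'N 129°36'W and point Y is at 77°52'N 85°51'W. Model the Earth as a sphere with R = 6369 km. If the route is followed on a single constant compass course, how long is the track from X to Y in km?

1035 km

Δψ = ln[tan(π/4+φ₂/2)/tan(π/4+φ₁/2)] = +0.0246;  Δφ = +0.0052 rad,  Δλ = +0.7636 rad
q = Δφ/Δψ = 0.2127
d = R·√(Δφ² + q²Δλ²) = 6369·0.16253 = 1035 km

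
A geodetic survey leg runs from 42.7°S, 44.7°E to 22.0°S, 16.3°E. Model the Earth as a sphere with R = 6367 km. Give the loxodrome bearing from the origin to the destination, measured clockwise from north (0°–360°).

Meridional parts: M(φ₁)=-0.8257, M(φ₂)=-0.3938 → ΔM = +0.4319;  Δλ = -0.4957 rad
tan C = Δλ / ΔM = -1.1476 → C = 311.07°

311.1°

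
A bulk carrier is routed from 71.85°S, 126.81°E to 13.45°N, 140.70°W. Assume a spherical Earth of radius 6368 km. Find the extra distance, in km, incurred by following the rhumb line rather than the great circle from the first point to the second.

Great circle: cos σ = sin φ₁ sin φ₂ + cos φ₁ cos φ₂ cos Δλ,  σ = 1.8072 rad → d_gc = 11508.1 km
Rhumb line: Δψ = +2.0712, q = Δφ/Δψ = 0.7188, d_rh = R√(Δφ²+q²Δλ²) = 12019.7 km
Excess = 12019.7 − 11508.1 = 511.6 ≈ 512 km

512 km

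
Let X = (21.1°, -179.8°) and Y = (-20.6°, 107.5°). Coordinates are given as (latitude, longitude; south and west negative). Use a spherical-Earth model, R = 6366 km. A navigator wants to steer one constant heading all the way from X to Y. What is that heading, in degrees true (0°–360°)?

Meridional parts: M(φ₁)=+0.3769, M(φ₂)=-0.3675 → ΔM = -0.7444;  Δλ = -1.2689 rad
tan C = Δλ / ΔM = +1.7045 → C = 239.60°

239.6°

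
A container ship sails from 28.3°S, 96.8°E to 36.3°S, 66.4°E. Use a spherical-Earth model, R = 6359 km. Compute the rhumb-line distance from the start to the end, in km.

2983 km

Rhumb course C = atan2(Δλ, Δψ) with Δψ = ln[tan(π/4+φ₂/2)/tan(π/4+φ₁/2)] = -0.1654, Δλ = -0.5306 → C = 252.68°
d = R·|Δφ| / |cos C| = 6359·0.13963 / 0.29766 = 2983 km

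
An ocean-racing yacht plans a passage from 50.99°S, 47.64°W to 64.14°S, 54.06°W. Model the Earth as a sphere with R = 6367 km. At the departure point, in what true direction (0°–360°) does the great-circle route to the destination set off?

N = sin Δλ·cos φ₂ = -0.0488;  D = cos φ₁ sin φ₂ − sin φ₁ cos φ₂ cos Δλ = -0.2296
initial course = atan2(N, D) = 191.99°

192.0°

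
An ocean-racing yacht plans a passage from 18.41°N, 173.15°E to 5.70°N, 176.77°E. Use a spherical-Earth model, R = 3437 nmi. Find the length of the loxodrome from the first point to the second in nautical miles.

Rhumb course C = atan2(Δλ, Δψ) with Δψ = ln[tan(π/4+φ₂/2)/tan(π/4+φ₁/2)] = -0.2273, Δλ = +0.0632 → C = 164.47°
d = R·|Δφ| / |cos C| = 3437·0.22183 / 0.96348 = 791 nmi

791 nmi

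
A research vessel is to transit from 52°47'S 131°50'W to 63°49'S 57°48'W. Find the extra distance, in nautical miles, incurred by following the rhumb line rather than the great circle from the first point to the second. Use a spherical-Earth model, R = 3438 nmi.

125 nmi

Great circle: cos σ = sin φ₁ sin φ₂ + cos φ₁ cos φ₂ cos Δλ,  σ = 0.6632 rad → d_gc = 2279.9 nmi
Rhumb line: Δψ = -0.3701, q = Δφ/Δψ = 0.5204, d_rh = R√(Δφ²+q²Δλ²) = 2404.5 nmi
Excess = 2404.5 − 2279.9 = 124.6 ≈ 125 nmi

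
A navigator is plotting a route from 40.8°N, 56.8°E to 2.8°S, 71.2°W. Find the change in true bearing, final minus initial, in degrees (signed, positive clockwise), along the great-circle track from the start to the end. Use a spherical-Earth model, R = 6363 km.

-71.4°

At departure: θ₁ = atan2(sin Δλ cos φ₂, cos φ₁ sin φ₂ − sin φ₁ cos φ₂ cos Δλ) = 294.87°
At arrival: θ₂ = atan2(sin Δλ cos φ₁, −cos φ₂ sin φ₁ + sin φ₂ cos φ₁ cos Δλ) = 223.44°
Δθ = θ₂ − θ₁ = -71.4°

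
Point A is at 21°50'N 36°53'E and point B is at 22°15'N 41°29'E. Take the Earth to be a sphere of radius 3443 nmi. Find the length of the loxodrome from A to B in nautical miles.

257 nmi

Rhumb course C = atan2(Δλ, Δψ) with Δψ = ln[tan(π/4+φ₂/2)/tan(π/4+φ₁/2)] = +0.0078, Δλ = +0.0803 → C = 84.42°
d = R·|Δφ| / |cos C| = 3443·0.00727 / 0.09726 = 257 nmi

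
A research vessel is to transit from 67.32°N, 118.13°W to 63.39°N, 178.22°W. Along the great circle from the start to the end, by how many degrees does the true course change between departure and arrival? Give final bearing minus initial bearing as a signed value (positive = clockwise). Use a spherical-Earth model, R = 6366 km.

At departure: θ₁ = atan2(sin Δλ cos φ₂, cos φ₁ sin φ₂ − sin φ₁ cos φ₂ cos Δλ) = 289.65°
At arrival: θ₂ = atan2(sin Δλ cos φ₁, −cos φ₂ sin φ₁ + sin φ₂ cos φ₁ cos Δλ) = 234.16°
Δθ = θ₂ − θ₁ = -55.5°

-55.5°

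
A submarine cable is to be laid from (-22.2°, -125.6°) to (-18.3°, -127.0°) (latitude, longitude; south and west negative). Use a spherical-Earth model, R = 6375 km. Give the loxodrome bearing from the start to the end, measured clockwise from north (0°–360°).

Meridional parts: M(φ₁)=-0.3975, M(φ₂)=-0.3250 → ΔM = +0.0726;  Δλ = -0.0244 rad
tan C = Δλ / ΔM = -0.3367 → C = 341.39°

341.4°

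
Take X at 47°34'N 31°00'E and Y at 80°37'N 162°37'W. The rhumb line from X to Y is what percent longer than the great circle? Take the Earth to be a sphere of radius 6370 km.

35.8%

Great circle: σ = 0.9004 rad → d_gc = Rσ = 5735.7 km
Rhumb: Δφ = +0.5768, Δλ = +2.9039, Δψ = +1.5540, q = Δφ/Δψ = 0.3712 → d_rh = R√(Δφ²+q²Δλ²) = 7787.7 km
Excess = (7787.7 − 5735.7) / 5735.7 = 2052.0 / 5735.7 = 35.78% ≈ 35.8%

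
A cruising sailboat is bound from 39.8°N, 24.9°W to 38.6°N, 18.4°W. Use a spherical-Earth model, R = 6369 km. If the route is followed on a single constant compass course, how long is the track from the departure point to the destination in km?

Δψ = ln[tan(π/4+φ₂/2)/tan(π/4+φ₁/2)] = -0.0270;  Δφ = -0.0209 rad,  Δλ = +0.1134 rad
q = Δφ/Δψ = 0.7749
d = R·√(Δφ² + q²Δλ²) = 6369·0.09037 = 576 km

576 km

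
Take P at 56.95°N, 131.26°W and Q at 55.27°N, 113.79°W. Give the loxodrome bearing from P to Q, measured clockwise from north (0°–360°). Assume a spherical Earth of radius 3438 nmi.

Meridional parts: M(φ₁)=+1.2151, M(φ₂)=+1.1625 → ΔM = -0.0526;  Δλ = +0.3049 rad
tan C = Δλ / ΔM = -5.7973 → C = 99.79°

99.8°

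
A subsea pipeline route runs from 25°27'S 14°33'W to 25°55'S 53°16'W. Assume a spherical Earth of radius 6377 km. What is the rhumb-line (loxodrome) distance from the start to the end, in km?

Δψ = ln[tan(π/4+φ₂/2)/tan(π/4+φ₁/2)] = -0.0090;  Δφ = -0.0081 rad,  Δλ = -0.6757 rad
q = Δφ/Δψ = 0.9012
d = R·√(Δφ² + q²Δλ²) = 6377·0.60902 = 3884 km

3884 km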